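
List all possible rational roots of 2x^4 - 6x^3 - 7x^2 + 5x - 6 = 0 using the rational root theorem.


Rational root theorem: possible roots are ±p/q where:
  p divides the constant term (-6): p ∈ {1, 2, 3, 6}
  q divides the leading coefficient (2): q ∈ {1, 2}

All possible rational roots: -6, -3, -2, -3/2, -1, -1/2, 1/2, 1, 3/2, 2, 3, 6

-6, -3, -2, -3/2, -1, -1/2, 1/2, 1, 3/2, 2, 3, 6


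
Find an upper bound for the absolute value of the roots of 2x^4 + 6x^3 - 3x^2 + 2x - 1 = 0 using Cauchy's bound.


Cauchy's bound: all roots r satisfy |r| <= 1 + max(|a_i/a_n|) for i = 0,...,n-1
where a_n is the leading coefficient.

Coefficients: [2, 6, -3, 2, -1]
Leading coefficient a_n = 2
Ratios |a_i/a_n|: 3, 3/2, 1, 1/2
Maximum ratio: 3
Cauchy's bound: |r| <= 1 + 3 = 4

Upper bound = 4


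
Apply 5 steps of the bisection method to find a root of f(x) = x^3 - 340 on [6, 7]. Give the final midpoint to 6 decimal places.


f(x) = x^3 - 340
f(6) = -124 < 0
f(7) = 3 > 0

Step 1: midpoint = (6.000000 + 7.000000)/2 = 6.500000
  f(6.500000) = -65.375000
  f(mid) < 0, so root is in [6.500000, 7.000000]

Step 2: midpoint = (6.500000 + 7.000000)/2 = 6.750000
  f(6.750000) = -32.453125
  f(mid) < 0, so root is in [6.750000, 7.000000]

Step 3: midpoint = (6.750000 + 7.000000)/2 = 6.875000
  f(6.875000) = -15.048828
  f(mid) < 0, so root is in [6.875000, 7.000000]

Step 4: midpoint = (6.875000 + 7.000000)/2 = 6.937500
  f(6.937500) = -6.105713
  f(mid) < 0, so root is in [6.937500, 7.000000]

Step 5: midpoint = (6.937500 + 7.000000)/2 = 6.968750
  f(6.968750) = -1.573273
  f(mid) < 0, so root is in [6.968750, 7.000000]

midpoint = 6.968750


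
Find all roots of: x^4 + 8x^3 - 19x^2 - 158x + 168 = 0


Let p(x) = x^4 + 8x^3 - 19x^2 - 158x + 168. By the rational root theorem (leading coefficient 1), any rational root is an integer divisor of 168: try ±1, ±2, ... in turn.
Test x = 1: value = 0 ✓, so (x - 1) is a factor.
Synthetic division by (x - 1): bring down 1; 1(1) + 8 = 9; 9(1) - 19 = -10; (-10)(1) - 158 = -168; (-168)(1) + 168 = 0 → quotient x^3 + 9x^2 - 10x - 168, remainder 0.
Continue with the quotient x^3 + 9x^2 - 10x - 168 (candidates must divide 168; re-test x = 1 first in case it repeats).
Test x = 1: value = -168 ≠ 0.
Test x = -1: value = -150 ≠ 0.
Test x = 2: value = -144 ≠ 0.
Test x = -2: value = -120 ≠ 0.
Test x = 3: value = -90 ≠ 0.
Test x = -3: value = -84 ≠ 0.
Test x = 4: value = 0 ✓, so (x - 4) is a factor.
Synthetic division by (x - 4): bring down 1; 1(4) + 9 = 13; 13(4) - 10 = 42; 42(4) - 168 = 0 → quotient x^2 + 13x + 42, remainder 0.
Solve the quadratic x^2 + 13x + 42 = 0: discriminant = 13^2 - 4(1)(42) = 169 - 168 = 1.
sqrt(1) = 1, so x = (-13 ± 1)/2: x = -6 or x = -7.
Collecting all roots found:

x = -7, x = -6, x = 1, x = 4


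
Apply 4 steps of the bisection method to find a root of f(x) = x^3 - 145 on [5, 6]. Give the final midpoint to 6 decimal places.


f(x) = x^3 - 145
f(5) = -20 < 0
f(6) = 71 > 0

Step 1: midpoint = (5.000000 + 6.000000)/2 = 5.500000
  f(5.500000) = 21.375000
  f(mid) > 0, so root is in [5.000000, 5.500000]

Step 2: midpoint = (5.000000 + 5.500000)/2 = 5.250000
  f(5.250000) = -0.296875
  f(mid) < 0, so root is in [5.250000, 5.500000]

Step 3: midpoint = (5.250000 + 5.500000)/2 = 5.375000
  f(5.375000) = 10.287109
  f(mid) > 0, so root is in [5.250000, 5.375000]

Step 4: midpoint = (5.250000 + 5.375000)/2 = 5.312500
  f(5.312500) = 4.932861
  f(mid) > 0, so root is in [5.250000, 5.312500]

midpoint = 5.312500


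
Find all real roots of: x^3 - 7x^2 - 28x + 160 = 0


Let p(x) = x^3 - 7x^2 - 28x + 160. By the rational root theorem (leading coefficient 1), any rational root is an integer divisor of 160: try ±1, ±2, ... in turn.
Test x = 1: value = 126 ≠ 0.
Test x = -1: value = 180 ≠ 0.
Test x = 2: value = 84 ≠ 0.
Test x = -2: value = 180 ≠ 0.
Test x = 4: value = 0 ✓, so (x - 4) is a factor.
Synthetic division by (x - 4): bring down 1; 1(4) - 7 = -3; (-3)(4) - 28 = -40; (-40)(4) + 160 = 0 → quotient x^2 - 3x - 40, remainder 0.
Solve the quadratic x^2 - 3x - 40 = 0: discriminant = (-3)^2 - 4(1)(-40) = 9 + 160 = 169.
sqrt(169) = 13, so x = (3 ± 13)/2: x = 8 or x = -5.

x = -5, x = 4, x = 8


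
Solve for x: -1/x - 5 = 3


Subtract -5 from both sides: -1/x = 8
Multiply both sides by x: -1 = 8 * x
Divide by 8: x = -1/8

x = -1/8


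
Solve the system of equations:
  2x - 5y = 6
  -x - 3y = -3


Using Cramer's rule:
Determinant D = (2)(-3) - (-1)(-5) = -6 - 5 = -11
Dx = (6)(-3) - (-3)(-5) = -18 - 15 = -33
Dy = (2)(-3) - (-1)(6) = -6 + 6 = 0
x = Dx/D = -33/-11 = 3
y = Dy/D = 0/-11 = 0

x = 3, y = 0


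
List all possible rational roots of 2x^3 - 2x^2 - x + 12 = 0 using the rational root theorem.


Rational root theorem: possible roots are ±p/q where:
  p divides the constant term (12): p ∈ {1, 2, 3, 4, 6, 12}
  q divides the leading coefficient (2): q ∈ {1, 2}

All possible rational roots: -12, -6, -4, -3, -2, -3/2, -1, -1/2, 1/2, 1, 3/2, 2, 3, 4, 6, 12

-12, -6, -4, -3, -2, -3/2, -1, -1/2, 1/2, 1, 3/2, 2, 3, 4, 6, 12


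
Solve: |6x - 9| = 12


An absolute value equation |expr| = 12 gives two cases:
Case 1: 6x - 9 = 12
  6x = 21, so x = 7/2
Case 2: 6x - 9 = -12
  6x = -3, so x = -1/2

x = -1/2, x = 7/2


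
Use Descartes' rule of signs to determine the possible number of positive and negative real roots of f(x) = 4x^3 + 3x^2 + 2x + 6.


Descartes' rule of signs:

For positive roots, count sign changes in f(x) = 4x^3 + 3x^2 + 2x + 6:
Signs of coefficients: +, +, +, +
Number of sign changes: 0
Possible positive real roots: 0

For negative roots, examine f(-x) = -4x^3 + 3x^2 - 2x + 6:
Signs of coefficients: -, +, -, +
Number of sign changes: 3
Possible negative real roots: 3, 1

Positive roots: 0; Negative roots: 3 or 1


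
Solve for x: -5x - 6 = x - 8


Starting with: -5x - 6 = x - 8
Move all x terms to left: (-5 - 1)x = -8 + 6
Simplify: -6x = -2
Divide both sides by -6: x = 1/3

x = 1/3


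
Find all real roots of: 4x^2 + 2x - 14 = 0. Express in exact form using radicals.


Using the quadratic formula: x = (-b ± sqrt(b^2 - 4ac)) / (2a)
Here a = 4, b = 2, c = -14
Discriminant = b^2 - 4ac = 2^2 - 4(4)(-14) = 4 + 224 = 228
Since discriminant = 228 > 0, there are two real roots.
x = (-2 ± 2*sqrt(57)) / 8
Simplifying: x = (-1 ± sqrt(57)) / 4
Numerically: x ≈ 1.6375 or x ≈ -2.1375

x = (-1 + sqrt(57)) / 4 or x = (-1 - sqrt(57)) / 4


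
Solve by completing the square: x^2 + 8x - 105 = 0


Start: x^2 + 8x - 105 = 0
Move constant: x^2 + 8x = 105
Half of 8 is 4, squared is 16
Add 16 to both sides: x^2 + 8x + 16 = 121
(x + 4)^2 = 121
x + 4 = ±11
x = -4 + 11 = 7 or x = -4 - 11 = -15

x = -15, x = 7


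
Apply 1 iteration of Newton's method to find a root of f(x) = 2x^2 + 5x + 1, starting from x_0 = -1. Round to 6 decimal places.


Newton's method: x_(n+1) = x_n - f(x_n)/f'(x_n)
f(x) = 2x^2 + 5x + 1
f'(x) = 4x + 5

Iteration 1:
  f(-1.000000) = -2.000000
  f'(-1.000000) = 1.000000
  x_1 = -1.000000 - (-2.000000)/(1.000000) = 1.000000

x_1 = 1.000000


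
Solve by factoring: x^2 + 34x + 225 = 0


We need two numbers that multiply to 225 and add to 34.
Those numbers are 9 and 25 (since 9 * 25 = 225 and 9 + 25 = 34).
So x^2 + 34x + 225 = (x + 9)(x + 25) = 0
Setting each factor to zero: x = -9 or x = -25

x = -25, x = -9


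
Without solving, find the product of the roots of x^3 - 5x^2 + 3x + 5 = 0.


By Vieta's formulas for x^3 + bx^2 + cx + d = 0:
  r1 + r2 + r3 = -b/a = 5
  r1*r2 + r1*r3 + r2*r3 = c/a = 3
  r1*r2*r3 = -d/a = -5


Product = -5


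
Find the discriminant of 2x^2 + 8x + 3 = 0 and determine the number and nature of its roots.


For ax^2 + bx + c = 0, discriminant D = b^2 - 4ac
Here a = 2, b = 8, c = 3
D = (8)^2 - 4(2)(3) = 64 - 24 = 40

D = 40 > 0 but not a perfect square
The equation has 2 distinct real irrational roots.

Discriminant = 40, 2 distinct real irrational roots


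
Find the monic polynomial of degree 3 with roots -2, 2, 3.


A monic polynomial with roots -2, 2, 3 is:
p(x) = (x + 2)(x - 2)(x - 3)
After multiplying by (x + 2): x + 2
After multiplying by (x - 2): x^2 - 4
After multiplying by (x - 3): x^3 - 3x^2 - 4x + 12

x^3 - 3x^2 - 4x + 12


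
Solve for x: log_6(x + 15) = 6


Convert to exponential form: x + 15 = 6^6 = 46656
x = 46656 - 15 = 46641
Check: log_6(46641 + 15) = log_6(46656) = log_6(46656) = 6 ✓

x = 46641


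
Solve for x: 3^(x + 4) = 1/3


Express both sides with the same base.
1/3 = 3^(-1)
Since the bases match, equate exponents: x + 4 = -1
So x = -1 - (4) = -5

x = -5


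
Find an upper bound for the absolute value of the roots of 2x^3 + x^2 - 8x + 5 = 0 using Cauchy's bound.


Cauchy's bound: all roots r satisfy |r| <= 1 + max(|a_i/a_n|) for i = 0,...,n-1
where a_n is the leading coefficient.

Coefficients: [2, 1, -8, 5]
Leading coefficient a_n = 2
Ratios |a_i/a_n|: 1/2, 4, 5/2
Maximum ratio: 4
Cauchy's bound: |r| <= 1 + 4 = 5

Upper bound = 5


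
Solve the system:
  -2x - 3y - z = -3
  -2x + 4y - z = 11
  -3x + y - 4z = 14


Using Cramer's rule. Expand each determinant along the first row.
D  = (-2)*[4*(-4) - (-1)*1] - (-3)*[(-2)*(-4) - (-1)*(-3)] + (-1)*[(-2)*1 - 4*(-3)]
  = (-2)*(-15) - (-3)*(5) + (-1)*(10) = 35
Dx = (-3)*[4*(-4) - (-1)*1] - (-3)*[11*(-4) - (-1)*14] + (-1)*[11*1 - 4*14]
  = (-3)*(-15) - (-3)*(-30) + (-1)*(-45) = 0
Dy = (-2)*[11*(-4) - (-1)*14] - (-3)*[(-2)*(-4) - (-1)*(-3)] + (-1)*[(-2)*14 - 11*(-3)]
  = (-2)*(-30) - (-3)*(5) + (-1)*(5) = 70
Dz = (-2)*[4*14 - 11*1] - (-3)*[(-2)*14 - 11*(-3)] + (-3)*[(-2)*1 - 4*(-3)]
  = (-2)*(45) - (-3)*(5) + (-3)*(10) = -105
x = Dx/D = 0/35 = 0, y = Dy/D = 70/35 = 2, z = Dz/D = -105/35 = -3
Check eq1: (-2)(0) + (-3)(2) + (-1)(-3) = -3 = -3 ✓
Check eq2: (-2)(0) + (4)(2) + (-1)(-3) = 11 = 11 ✓
Check eq3: (-3)(0) + (1)(2) + (-4)(-3) = 14 = 14 ✓

x = 0, y = 2, z = -3


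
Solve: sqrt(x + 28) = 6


Square both sides: x + 28 = 6^2 = 36
x = 36 - 28 = 8
x = 8
Check: sqrt(1*8 + 28) = sqrt(36) = 6 ✓

x = 8


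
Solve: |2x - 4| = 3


An absolute value equation |expr| = 3 gives two cases:
Case 1: 2x - 4 = 3
  2x = 7, so x = 7/2
Case 2: 2x - 4 = -3
  2x = 1, so x = 1/2

x = 1/2, x = 7/2


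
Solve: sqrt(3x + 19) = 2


Square both sides: 3x + 19 = 2^2 = 4
3x = 4 - 19 = -15
x = -5
Check: sqrt(3*(-5) + 19) = sqrt(4) = 2 ✓

x = -5


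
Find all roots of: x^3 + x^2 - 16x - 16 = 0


Let p(x) = x^3 + x^2 - 16x - 16. By the rational root theorem (leading coefficient 1), any rational root is an integer divisor of 16: try ±1, ±2, ... in turn.
Test x = 1: value = -30 ≠ 0.
Test x = -1: value = 0 ✓, so (x + 1) is a factor.
Synthetic division by (x + 1): bring down 1; 1(-1) + 1 = 0; 0(-1) - 16 = -16; (-16)(-1) - 16 = 0 → quotient x^2 - 16, remainder 0.
Solve the quadratic x^2 - 16 = 0: discriminant = 0^2 - 4(1)(-16) = 0 + 64 = 64.
sqrt(64) = 8, so x = (0 ± 8)/2: x = 4 or x = -4.
Collecting all roots found:

x = -4, x = -1, x = 4


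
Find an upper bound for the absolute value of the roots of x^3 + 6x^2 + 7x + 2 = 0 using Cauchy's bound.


Cauchy's bound: all roots r satisfy |r| <= 1 + max(|a_i/a_n|) for i = 0,...,n-1
where a_n is the leading coefficient.

Coefficients: [1, 6, 7, 2]
Leading coefficient a_n = 1
Ratios |a_i/a_n|: 6, 7, 2
Maximum ratio: 7
Cauchy's bound: |r| <= 1 + 7 = 8

Upper bound = 8


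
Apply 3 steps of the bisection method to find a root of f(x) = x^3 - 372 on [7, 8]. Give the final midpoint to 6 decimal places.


f(x) = x^3 - 372
f(7) = -29 < 0
f(8) = 140 > 0

Step 1: midpoint = (7.000000 + 8.000000)/2 = 7.500000
  f(7.500000) = 49.875000
  f(mid) > 0, so root is in [7.000000, 7.500000]

Step 2: midpoint = (7.000000 + 7.500000)/2 = 7.250000
  f(7.250000) = 9.078125
  f(mid) > 0, so root is in [7.000000, 7.250000]

Step 3: midpoint = (7.000000 + 7.250000)/2 = 7.125000
  f(7.125000) = -10.294922
  f(mid) < 0, so root is in [7.125000, 7.250000]

midpoint = 7.125000


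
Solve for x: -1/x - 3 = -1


Subtract -3 from both sides: -1/x = 2
Multiply both sides by x: -1 = 2 * x
Divide by 2: x = -1/2

x = -1/2


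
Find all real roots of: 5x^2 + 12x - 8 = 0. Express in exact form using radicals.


Using the quadratic formula: x = (-b ± sqrt(b^2 - 4ac)) / (2a)
Here a = 5, b = 12, c = -8
Discriminant = b^2 - 4ac = 12^2 - 4(5)(-8) = 144 + 160 = 304
Since discriminant = 304 > 0, there are two real roots.
x = (-12 ± 4*sqrt(19)) / 10
Simplifying: x = (-6 ± 2*sqrt(19)) / 5
Numerically: x ≈ 0.5436 or x ≈ -2.9436

x = (-6 + 2*sqrt(19)) / 5 or x = (-6 - 2*sqrt(19)) / 5


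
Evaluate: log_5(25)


We need the exponent such that 5^? = 25
5^2 = 25
Therefore log_5(25) = 2

2


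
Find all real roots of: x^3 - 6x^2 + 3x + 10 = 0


Let p(x) = x^3 - 6x^2 + 3x + 10. By the rational root theorem (leading coefficient 1), any rational root is an integer divisor of 10: try ±1, ±2, ... in turn.
Test x = 1: value = 8 ≠ 0.
Test x = -1: value = 0 ✓, so (x + 1) is a factor.
Synthetic division by (x + 1): bring down 1; 1(-1) - 6 = -7; (-7)(-1) + 3 = 10; 10(-1) + 10 = 0 → quotient x^2 - 7x + 10, remainder 0.
Solve the quadratic x^2 - 7x + 10 = 0: discriminant = (-7)^2 - 4(1)(10) = 49 - 40 = 9.
sqrt(9) = 3, so x = (7 ± 3)/2: x = 5 or x = 2.

x = -1, x = 2, x = 5


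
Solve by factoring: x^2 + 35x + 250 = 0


We need two numbers that multiply to 250 and add to 35.
Those numbers are 25 and 10 (since 25 * 10 = 250 and 25 + 10 = 35).
So x^2 + 35x + 250 = (x + 25)(x + 10) = 0
Setting each factor to zero: x = -25 or x = -10

x = -25, x = -10


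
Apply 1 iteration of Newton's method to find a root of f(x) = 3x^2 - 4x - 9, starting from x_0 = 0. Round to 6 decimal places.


Newton's method: x_(n+1) = x_n - f(x_n)/f'(x_n)
f(x) = 3x^2 - 4x - 9
f'(x) = 6x - 4

Iteration 1:
  f(0.000000) = -9.000000
  f'(0.000000) = -4.000000
  x_1 = 0.000000 - (-9.000000)/(-4.000000) = -2.250000

x_1 = -2.250000


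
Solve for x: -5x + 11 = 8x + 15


Starting with: -5x + 11 = 8x + 15
Move all x terms to left: (-5 - 8)x = 15 - 11
Simplify: -13x = 4
Divide both sides by -13: x = -4/13

x = -4/13


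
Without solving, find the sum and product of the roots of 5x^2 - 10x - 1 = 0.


By Vieta's formulas for ax^2 + bx + c = 0:
  Sum of roots = -b/a
  Product of roots = c/a

Here a = 5, b = -10, c = -1
Sum = -(-10)/5 = 2
Product = -1/5 = -1/5

Sum = 2, Product = -1/5


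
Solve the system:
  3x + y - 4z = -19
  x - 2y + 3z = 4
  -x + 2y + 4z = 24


Using Cramer's rule. Expand each determinant along the first row.
D  = 3*[(-2)*4 - 3*2] - 1*[1*4 - 3*(-1)] + (-4)*[1*2 - (-2)*(-1)]
  = 3*(-14) - 1*(7) + (-4)*(0) = -49
Dx = (-19)*[(-2)*4 - 3*2] - 1*[4*4 - 3*24] + (-4)*[4*2 - (-2)*24]
  = (-19)*(-14) - 1*(-56) + (-4)*(56) = 98
Dy = 3*[4*4 - 3*24] - (-19)*[1*4 - 3*(-1)] + (-4)*[1*24 - 4*(-1)]
  = 3*(-56) - (-19)*(7) + (-4)*(28) = -147
Dz = 3*[(-2)*24 - 4*2] - 1*[1*24 - 4*(-1)] + (-19)*[1*2 - (-2)*(-1)]
  = 3*(-56) - 1*(28) + (-19)*(0) = -196
x = Dx/D = 98/-49 = -2, y = Dy/D = -147/-49 = 3, z = Dz/D = -196/-49 = 4
Check eq1: (3)(-2) + (1)(3) + (-4)(4) = -19 = -19 ✓
Check eq2: (1)(-2) + (-2)(3) + (3)(4) = 4 = 4 ✓
Check eq3: (-1)(-2) + (2)(3) + (4)(4) = 24 = 24 ✓

x = -2, y = 3, z = 4


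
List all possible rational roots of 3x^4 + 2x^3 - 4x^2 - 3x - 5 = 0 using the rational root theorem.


Rational root theorem: possible roots are ±p/q where:
  p divides the constant term (-5): p ∈ {1, 5}
  q divides the leading coefficient (3): q ∈ {1, 3}

All possible rational roots: -5, -5/3, -1, -1/3, 1/3, 1, 5/3, 5

-5, -5/3, -1, -1/3, 1/3, 1, 5/3, 5


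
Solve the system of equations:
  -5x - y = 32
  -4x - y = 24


Using Cramer's rule:
Determinant D = (-5)(-1) - (-4)(-1) = 5 - 4 = 1
Dx = (32)(-1) - (24)(-1) = -32 + 24 = -8
Dy = (-5)(24) - (-4)(32) = -120 + 128 = 8
x = Dx/D = -8/1 = -8
y = Dy/D = 8/1 = 8

x = -8, y = 8


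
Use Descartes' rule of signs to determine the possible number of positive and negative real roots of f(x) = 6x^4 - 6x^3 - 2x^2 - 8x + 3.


Descartes' rule of signs:

For positive roots, count sign changes in f(x) = 6x^4 - 6x^3 - 2x^2 - 8x + 3:
Signs of coefficients: +, -, -, -, +
Number of sign changes: 2
Possible positive real roots: 2, 0

For negative roots, examine f(-x) = 6x^4 + 6x^3 - 2x^2 + 8x + 3:
Signs of coefficients: +, +, -, +, +
Number of sign changes: 2
Possible negative real roots: 2, 0

Positive roots: 2 or 0; Negative roots: 2 or 0


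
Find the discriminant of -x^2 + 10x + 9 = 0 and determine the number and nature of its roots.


For ax^2 + bx + c = 0, discriminant D = b^2 - 4ac
Here a = -1, b = 10, c = 9
D = (10)^2 - 4(-1)(9) = 100 + 36 = 136

D = 136 > 0 but not a perfect square
The equation has 2 distinct real irrational roots.

Discriminant = 136, 2 distinct real irrational roots


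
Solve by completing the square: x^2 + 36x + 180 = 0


Start: x^2 + 36x + 180 = 0
Move constant: x^2 + 36x = -180
Half of 36 is 18, squared is 324
Add 324 to both sides: x^2 + 36x + 324 = 144
(x + 18)^2 = 144
x + 18 = ±12
x = -18 + 12 = -6 or x = -18 - 12 = -30

x = -30, x = -6


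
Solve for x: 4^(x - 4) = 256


Express both sides with the same base.
256 = 4^4
Since the bases match, equate exponents: x - 4 = 4
So x = 4 - (-4) = 8

x = 8


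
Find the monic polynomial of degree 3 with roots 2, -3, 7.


A monic polynomial with roots 2, -3, 7 is:
p(x) = (x - 2)(x + 3)(x - 7)
After multiplying by (x - 2): x - 2
After multiplying by (x + 3): x^2 + x - 6
After multiplying by (x - 7): x^3 - 6x^2 - 13x + 42

x^3 - 6x^2 - 13x + 42


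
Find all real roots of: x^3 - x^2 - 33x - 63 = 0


Let p(x) = x^3 - x^2 - 33x - 63. By the rational root theorem (leading coefficient 1), any rational root is an integer divisor of 63: try ±1, ±2, ... in turn.
Test x = 1: value = -96 ≠ 0.
Test x = -1: value = -32 ≠ 0.
Test x = 3: value = -144 ≠ 0.
Test x = -3: value = 0 ✓, so (x + 3) is a factor.
Synthetic division by (x + 3): bring down 1; 1(-3) - 1 = -4; (-4)(-3) - 33 = -21; (-21)(-3) - 63 = 0 → quotient x^2 - 4x - 21, remainder 0.
Solve the quadratic x^2 - 4x - 21 = 0: discriminant = (-4)^2 - 4(1)(-21) = 16 + 84 = 100.
sqrt(100) = 10, so x = (4 ± 10)/2: x = 7 or x = -3.

x = -3 (multiplicity 2), x = 7


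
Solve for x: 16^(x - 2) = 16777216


Express both sides with the same base.
16777216 = 16^6
Since the bases match, equate exponents: x - 2 = 6
So x = 6 - (-2) = 8

x = 8


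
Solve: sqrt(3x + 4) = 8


Square both sides: 3x + 4 = 8^2 = 64
3x = 64 - 4 = 60
x = 20
Check: sqrt(3*20 + 4) = sqrt(64) = 8 ✓

x = 20


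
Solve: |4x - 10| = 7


An absolute value equation |expr| = 7 gives two cases:
Case 1: 4x - 10 = 7
  4x = 17, so x = 17/4
Case 2: 4x - 10 = -7
  4x = 3, so x = 3/4

x = 3/4, x = 17/4


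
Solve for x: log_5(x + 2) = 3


Convert to exponential form: x + 2 = 5^3 = 125
x = 125 - 2 = 123
Check: log_5(123 + 2) = log_5(125) = log_5(125) = 3 ✓

x = 123


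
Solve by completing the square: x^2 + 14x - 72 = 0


Start: x^2 + 14x - 72 = 0
Move constant: x^2 + 14x = 72
Half of 14 is 7, squared is 49
Add 49 to both sides: x^2 + 14x + 49 = 121
(x + 7)^2 = 121
x + 7 = ±11
x = -7 + 11 = 4 or x = -7 - 11 = -18

x = -18, x = 4


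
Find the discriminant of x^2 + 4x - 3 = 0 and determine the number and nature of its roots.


For ax^2 + bx + c = 0, discriminant D = b^2 - 4ac
Here a = 1, b = 4, c = -3
D = (4)^2 - 4(1)(-3) = 16 + 12 = 28

D = 28 > 0 but not a perfect square
The equation has 2 distinct real irrational roots.

Discriminant = 28, 2 distinct real irrational roots


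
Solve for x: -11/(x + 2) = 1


Multiply both sides by (x + 2): -11 = 1(x + 2)
Distribute: -11 = x + 2
x = -11 - 2 = -13
x = -13

x = -13


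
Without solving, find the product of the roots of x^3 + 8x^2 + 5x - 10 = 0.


By Vieta's formulas for x^3 + bx^2 + cx + d = 0:
  r1 + r2 + r3 = -b/a = -8
  r1*r2 + r1*r3 + r2*r3 = c/a = 5
  r1*r2*r3 = -d/a = 10


Product = 10


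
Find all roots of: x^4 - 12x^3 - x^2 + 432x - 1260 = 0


Let p(x) = x^4 - 12x^3 - x^2 + 432x - 1260. By the rational root theorem (leading coefficient 1), any rational root is an integer divisor of 1260: try ±1, ±2, ... in turn.
Test x = 1: value = -840 ≠ 0.
Test x = -1: value = -1680 ≠ 0.
Test x = 2: value = -480 ≠ 0.
Test x = -2: value = -2016 ≠ 0.
Test x = 3: value = -216 ≠ 0.
Test x = -3: value = -2160 ≠ 0.
Test x = 4: value = -60 ≠ 0.
Test x = -4: value = -1980 ≠ 0.
Test x = 5: value = 0 ✓, so (x - 5) is a factor.
Synthetic division by (x - 5): bring down 1; 1(5) - 12 = -7; (-7)(5) - 1 = -36; (-36)(5) + 432 = 252; 252(5) - 1260 = 0 → quotient x^3 - 7x^2 - 36x + 252, remainder 0.
Continue with the quotient x^3 - 7x^2 - 36x + 252 (candidates must divide 252).
Test x = 6: value = 0 ✓, so (x - 6) is a factor.
Synthetic division by (x - 6): bring down 1; 1(6) - 7 = -1; (-1)(6) - 36 = -42; (-42)(6) + 252 = 0 → quotient x^2 - x - 42, remainder 0.
Solve the quadratic x^2 - x - 42 = 0: discriminant = (-1)^2 - 4(1)(-42) = 1 + 168 = 169.
sqrt(169) = 13, so x = (1 ± 13)/2: x = 7 or x = -6.
Collecting all roots found:

x = -6, x = 5, x = 6, x = 7


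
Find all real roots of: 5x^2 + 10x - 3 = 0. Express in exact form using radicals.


Using the quadratic formula: x = (-b ± sqrt(b^2 - 4ac)) / (2a)
Here a = 5, b = 10, c = -3
Discriminant = b^2 - 4ac = 10^2 - 4(5)(-3) = 100 + 60 = 160
Since discriminant = 160 > 0, there are two real roots.
x = (-10 ± 4*sqrt(10)) / 10
Simplifying: x = (-5 ± 2*sqrt(10)) / 5
Numerically: x ≈ 0.2649 or x ≈ -2.2649

x = (-5 + 2*sqrt(10)) / 5 or x = (-5 - 2*sqrt(10)) / 5


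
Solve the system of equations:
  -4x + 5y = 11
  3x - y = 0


Using Cramer's rule:
Determinant D = (-4)(-1) - (3)(5) = 4 - 15 = -11
Dx = (11)(-1) - (0)(5) = -11 - 0 = -11
Dy = (-4)(0) - (3)(11) = 0 - 33 = -33
x = Dx/D = -11/-11 = 1
y = Dy/D = -33/-11 = 3

x = 1, y = 3


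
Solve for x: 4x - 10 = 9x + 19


Starting with: 4x - 10 = 9x + 19
Move all x terms to left: (4 - 9)x = 19 + 10
Simplify: -5x = 29
Divide both sides by -5: x = -29/5

x = -29/5


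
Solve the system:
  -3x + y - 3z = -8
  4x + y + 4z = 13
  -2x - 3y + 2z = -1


Using Cramer's rule. Expand each determinant along the first row.
D  = (-3)*[1*2 - 4*(-3)] - 1*[4*2 - 4*(-2)] + (-3)*[4*(-3) - 1*(-2)]
  = (-3)*(14) - 1*(16) + (-3)*(-10) = -28
Dx = (-8)*[1*2 - 4*(-3)] - 1*[13*2 - 4*(-1)] + (-3)*[13*(-3) - 1*(-1)]
  = (-8)*(14) - 1*(30) + (-3)*(-38) = -28
Dy = (-3)*[13*2 - 4*(-1)] - (-8)*[4*2 - 4*(-2)] + (-3)*[4*(-1) - 13*(-2)]
  = (-3)*(30) - (-8)*(16) + (-3)*(22) = -28
Dz = (-3)*[1*(-1) - 13*(-3)] - 1*[4*(-1) - 13*(-2)] + (-8)*[4*(-3) - 1*(-2)]
  = (-3)*(38) - 1*(22) + (-8)*(-10) = -56
x = Dx/D = -28/-28 = 1, y = Dy/D = -28/-28 = 1, z = Dz/D = -56/-28 = 2
Check eq1: (-3)(1) + (1)(1) + (-3)(2) = -8 = -8 ✓
Check eq2: (4)(1) + (1)(1) + (4)(2) = 13 = 13 ✓
Check eq3: (-2)(1) + (-3)(1) + (2)(2) = -1 = -1 ✓

x = 1, y = 1, z = 2


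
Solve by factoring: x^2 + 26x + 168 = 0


We need two numbers that multiply to 168 and add to 26.
Those numbers are 14 and 12 (since 14 * 12 = 168 and 14 + 12 = 26).
So x^2 + 26x + 168 = (x + 14)(x + 12) = 0
Setting each factor to zero: x = -14 or x = -12

x = -14, x = -12


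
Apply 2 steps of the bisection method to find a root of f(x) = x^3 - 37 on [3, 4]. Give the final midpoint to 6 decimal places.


f(x) = x^3 - 37
f(3) = -10 < 0
f(4) = 27 > 0

Step 1: midpoint = (3.000000 + 4.000000)/2 = 3.500000
  f(3.500000) = 5.875000
  f(mid) > 0, so root is in [3.000000, 3.500000]

Step 2: midpoint = (3.000000 + 3.500000)/2 = 3.250000
  f(3.250000) = -2.671875
  f(mid) < 0, so root is in [3.250000, 3.500000]

midpoint = 3.250000


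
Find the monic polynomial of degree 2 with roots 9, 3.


A monic polynomial with roots 9, 3 is:
p(x) = (x - 9)(x - 3)
After multiplying by (x - 9): x - 9
After multiplying by (x - 3): x^2 - 12x + 27

x^2 - 12x + 27


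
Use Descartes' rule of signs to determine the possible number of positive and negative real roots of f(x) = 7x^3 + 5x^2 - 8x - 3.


Descartes' rule of signs:

For positive roots, count sign changes in f(x) = 7x^3 + 5x^2 - 8x - 3:
Signs of coefficients: +, +, -, -
Number of sign changes: 1
Possible positive real roots: 1

For negative roots, examine f(-x) = -7x^3 + 5x^2 + 8x - 3:
Signs of coefficients: -, +, +, -
Number of sign changes: 2
Possible negative real roots: 2, 0

Positive roots: 1; Negative roots: 2 or 0


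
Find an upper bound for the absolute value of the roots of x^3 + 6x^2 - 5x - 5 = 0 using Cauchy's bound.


Cauchy's bound: all roots r satisfy |r| <= 1 + max(|a_i/a_n|) for i = 0,...,n-1
where a_n is the leading coefficient.

Coefficients: [1, 6, -5, -5]
Leading coefficient a_n = 1
Ratios |a_i/a_n|: 6, 5, 5
Maximum ratio: 6
Cauchy's bound: |r| <= 1 + 6 = 7

Upper bound = 7


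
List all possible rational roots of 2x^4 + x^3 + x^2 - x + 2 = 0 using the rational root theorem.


Rational root theorem: possible roots are ±p/q where:
  p divides the constant term (2): p ∈ {1, 2}
  q divides the leading coefficient (2): q ∈ {1, 2}

All possible rational roots: -2, -1, -1/2, 1/2, 1, 2

-2, -1, -1/2, 1/2, 1, 2


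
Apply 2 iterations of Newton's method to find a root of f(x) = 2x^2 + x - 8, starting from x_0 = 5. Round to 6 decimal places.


Newton's method: x_(n+1) = x_n - f(x_n)/f'(x_n)
f(x) = 2x^2 + x - 8
f'(x) = 4x + 1

Iteration 1:
  f(5.000000) = 47.000000
  f'(5.000000) = 21.000000
  x_1 = 5.000000 - (47.000000)/(21.000000) = 2.761905

Iteration 2:
  f(2.761905) = 10.018141
  f'(2.761905) = 12.047619
  x_2 = 2.761905 - (10.018141)/(12.047619) = 1.930359

x_2 = 1.930359


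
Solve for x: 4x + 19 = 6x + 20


Starting with: 4x + 19 = 6x + 20
Move all x terms to left: (4 - 6)x = 20 - 19
Simplify: -2x = 1
Divide both sides by -2: x = -1/2

x = -1/2


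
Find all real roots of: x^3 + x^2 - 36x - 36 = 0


Let p(x) = x^3 + x^2 - 36x - 36. By the rational root theorem (leading coefficient 1), any rational root is an integer divisor of 36: try ±1, ±2, ... in turn.
Test x = 1: value = -70 ≠ 0.
Test x = -1: value = 0 ✓, so (x + 1) is a factor.
Synthetic division by (x + 1): bring down 1; 1(-1) + 1 = 0; 0(-1) - 36 = -36; (-36)(-1) - 36 = 0 → quotient x^2 - 36, remainder 0.
Solve the quadratic x^2 - 36 = 0: discriminant = 0^2 - 4(1)(-36) = 0 + 144 = 144.
sqrt(144) = 12, so x = (0 ± 12)/2: x = 6 or x = -6.

x = -6, x = -1, x = 6


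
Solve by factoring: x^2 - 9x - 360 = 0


We need two numbers that multiply to -360 and add to -9.
Those numbers are 15 and -24 (since 15 * (-24) = -360 and 15 + (-24) = -9).
So x^2 - 9x - 360 = (x + 15)(x - 24) = 0
Setting each factor to zero: x = -15 or x = 24

x = -15, x = 24


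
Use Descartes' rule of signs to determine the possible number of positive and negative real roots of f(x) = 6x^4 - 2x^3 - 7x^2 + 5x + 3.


Descartes' rule of signs:

For positive roots, count sign changes in f(x) = 6x^4 - 2x^3 - 7x^2 + 5x + 3:
Signs of coefficients: +, -, -, +, +
Number of sign changes: 2
Possible positive real roots: 2, 0

For negative roots, examine f(-x) = 6x^4 + 2x^3 - 7x^2 - 5x + 3:
Signs of coefficients: +, +, -, -, +
Number of sign changes: 2
Possible negative real roots: 2, 0

Positive roots: 2 or 0; Negative roots: 2 or 0


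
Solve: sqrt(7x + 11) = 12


Square both sides: 7x + 11 = 12^2 = 144
7x = 144 - 11 = 133
x = 19
Check: sqrt(7*19 + 11) = sqrt(144) = 12 ✓

x = 19


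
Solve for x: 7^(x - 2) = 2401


Express both sides with the same base.
2401 = 7^4
Since the bases match, equate exponents: x - 2 = 4
So x = 4 - (-2) = 6

x = 6


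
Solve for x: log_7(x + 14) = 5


Convert to exponential form: x + 14 = 7^5 = 16807
x = 16807 - 14 = 16793
Check: log_7(16793 + 14) = log_7(16807) = log_7(16807) = 5 ✓

x = 16793


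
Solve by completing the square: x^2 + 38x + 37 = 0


Start: x^2 + 38x + 37 = 0
Move constant: x^2 + 38x = -37
Half of 38 is 19, squared is 361
Add 361 to both sides: x^2 + 38x + 361 = 324
(x + 19)^2 = 324
x + 19 = ±18
x = -19 + 18 = -1 or x = -19 - 18 = -37

x = -37, x = -1


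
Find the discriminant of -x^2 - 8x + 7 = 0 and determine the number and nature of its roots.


For ax^2 + bx + c = 0, discriminant D = b^2 - 4ac
Here a = -1, b = -8, c = 7
D = (-8)^2 - 4(-1)(7) = 64 + 28 = 92

D = 92 > 0 but not a perfect square
The equation has 2 distinct real irrational roots.

Discriminant = 92, 2 distinct real irrational roots


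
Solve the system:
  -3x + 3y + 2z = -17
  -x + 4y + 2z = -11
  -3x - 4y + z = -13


Using Cramer's rule. Expand each determinant along the first row.
D  = (-3)*[4*1 - 2*(-4)] - 3*[(-1)*1 - 2*(-3)] + 2*[(-1)*(-4) - 4*(-3)]
  = (-3)*(12) - 3*(5) + 2*(16) = -19
Dx = (-17)*[4*1 - 2*(-4)] - 3*[(-11)*1 - 2*(-13)] + 2*[(-11)*(-4) - 4*(-13)]
  = (-17)*(12) - 3*(15) + 2*(96) = -57
Dy = (-3)*[(-11)*1 - 2*(-13)] - (-17)*[(-1)*1 - 2*(-3)] + 2*[(-1)*(-13) - (-11)*(-3)]
  = (-3)*(15) - (-17)*(5) + 2*(-20) = 0
Dz = (-3)*[4*(-13) - (-11)*(-4)] - 3*[(-1)*(-13) - (-11)*(-3)] + (-17)*[(-1)*(-4) - 4*(-3)]
  = (-3)*(-96) - 3*(-20) + (-17)*(16) = 76
x = Dx/D = -57/-19 = 3, y = Dy/D = 0/-19 = 0, z = Dz/D = 76/-19 = -4
Check eq1: (-3)(3) + (3)(0) + (2)(-4) = -17 = -17 ✓
Check eq2: (-1)(3) + (4)(0) + (2)(-4) = -11 = -11 ✓
Check eq3: (-3)(3) + (-4)(0) + (1)(-4) = -13 = -13 ✓

x = 3, y = 0, z = -4


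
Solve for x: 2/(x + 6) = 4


Multiply both sides by (x + 6): 2 = 4(x + 6)
Distribute: 2 = 4x + 24
4x = 2 - 24 = -22
x = -11/2

x = -11/2


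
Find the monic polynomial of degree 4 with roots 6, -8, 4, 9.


A monic polynomial with roots 6, -8, 4, 9 is:
p(x) = (x - 6)(x + 8)(x - 4)(x - 9)
After multiplying by (x - 6): x - 6
After multiplying by (x + 8): x^2 + 2x - 48
After multiplying by (x - 4): x^3 - 2x^2 - 56x + 192
After multiplying by (x - 9): x^4 - 11x^3 - 38x^2 + 696x - 1728

x^4 - 11x^3 - 38x^2 + 696x - 1728


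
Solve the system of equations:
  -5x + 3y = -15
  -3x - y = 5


Using Cramer's rule:
Determinant D = (-5)(-1) - (-3)(3) = 5 + 9 = 14
Dx = (-15)(-1) - (5)(3) = 15 - 15 = 0
Dy = (-5)(5) - (-3)(-15) = -25 - 45 = -70
x = Dx/D = 0/14 = 0
y = Dy/D = -70/14 = -5

x = 0, y = -5


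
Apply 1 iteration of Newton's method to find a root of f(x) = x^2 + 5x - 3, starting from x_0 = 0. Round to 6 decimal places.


Newton's method: x_(n+1) = x_n - f(x_n)/f'(x_n)
f(x) = x^2 + 5x - 3
f'(x) = 2x + 5

Iteration 1:
  f(0.000000) = -3.000000
  f'(0.000000) = 5.000000
  x_1 = 0.000000 - (-3.000000)/(5.000000) = 0.600000

x_1 = 0.600000


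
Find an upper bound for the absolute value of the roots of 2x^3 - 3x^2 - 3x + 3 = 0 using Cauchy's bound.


Cauchy's bound: all roots r satisfy |r| <= 1 + max(|a_i/a_n|) for i = 0,...,n-1
where a_n is the leading coefficient.

Coefficients: [2, -3, -3, 3]
Leading coefficient a_n = 2
Ratios |a_i/a_n|: 3/2, 3/2, 3/2
Maximum ratio: 3/2
Cauchy's bound: |r| <= 1 + 3/2 = 5/2

Upper bound = 5/2


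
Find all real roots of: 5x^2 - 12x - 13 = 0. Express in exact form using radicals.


Using the quadratic formula: x = (-b ± sqrt(b^2 - 4ac)) / (2a)
Here a = 5, b = -12, c = -13
Discriminant = b^2 - 4ac = (-12)^2 - 4(5)(-13) = 144 + 260 = 404
Since discriminant = 404 > 0, there are two real roots.
x = (12 ± 2*sqrt(101)) / 10
Simplifying: x = (6 ± sqrt(101)) / 5
Numerically: x ≈ 3.2100 or x ≈ -0.8100

x = (6 + sqrt(101)) / 5 or x = (6 - sqrt(101)) / 5


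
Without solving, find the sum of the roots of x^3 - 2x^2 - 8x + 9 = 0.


By Vieta's formulas for x^3 + bx^2 + cx + d = 0:
  r1 + r2 + r3 = -b/a = 2
  r1*r2 + r1*r3 + r2*r3 = c/a = -8
  r1*r2*r3 = -d/a = -9


Sum = 2


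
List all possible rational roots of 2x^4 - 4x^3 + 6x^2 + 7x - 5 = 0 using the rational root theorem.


Rational root theorem: possible roots are ±p/q where:
  p divides the constant term (-5): p ∈ {1, 5}
  q divides the leading coefficient (2): q ∈ {1, 2}

All possible rational roots: -5, -5/2, -1, -1/2, 1/2, 1, 5/2, 5

-5, -5/2, -1, -1/2, 1/2, 1, 5/2, 5


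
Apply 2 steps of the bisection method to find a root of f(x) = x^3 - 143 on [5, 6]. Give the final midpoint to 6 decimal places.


f(x) = x^3 - 143
f(5) = -18 < 0
f(6) = 73 > 0

Step 1: midpoint = (5.000000 + 6.000000)/2 = 5.500000
  f(5.500000) = 23.375000
  f(mid) > 0, so root is in [5.000000, 5.500000]

Step 2: midpoint = (5.000000 + 5.500000)/2 = 5.250000
  f(5.250000) = 1.703125
  f(mid) > 0, so root is in [5.000000, 5.250000]

midpoint = 5.250000


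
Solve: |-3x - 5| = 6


An absolute value equation |expr| = 6 gives two cases:
Case 1: -3x - 5 = 6
  -3x = 11, so x = -11/3
Case 2: -3x - 5 = -6
  -3x = -1, so x = 1/3

x = -11/3, x = 1/3


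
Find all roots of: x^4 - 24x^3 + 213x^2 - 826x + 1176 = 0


Let p(x) = x^4 - 24x^3 + 213x^2 - 826x + 1176. By the rational root theorem (leading coefficient 1), any rational root is an integer divisor of 1176: try ±1, ±2, ... in turn.
Test x = 1: value = 540 ≠ 0.
Test x = -1: value = 2240 ≠ 0.
Test x = 2: value = 200 ≠ 0.
Test x = -2: value = 3888 ≠ 0.
Test x = 3: value = 48 ≠ 0.
Test x = -3: value = 6300 ≠ 0.
Test x = 4: value = 0 ✓, so (x - 4) is a factor.
Synthetic division by (x - 4): bring down 1; 1(4) - 24 = -20; (-20)(4) + 213 = 133; 133(4) - 826 = -294; (-294)(4) + 1176 = 0 → quotient x^3 - 20x^2 + 133x - 294, remainder 0.
Continue with the quotient x^3 - 20x^2 + 133x - 294 (candidates must divide 294).
Test x = 6: value = 0 ✓, so (x - 6) is a factor.
Synthetic division by (x - 6): bring down 1; 1(6) - 20 = -14; (-14)(6) + 133 = 49; 49(6) - 294 = 0 → quotient x^2 - 14x + 49, remainder 0.
Solve the quadratic x^2 - 14x + 49 = 0: discriminant = (-14)^2 - 4(1)(49) = 196 - 196 = 0.
Discriminant = 0, so a double root: x = 14/2 = 7.
Collecting all roots found:

x = 4, x = 6, x = 7 (multiplicity 2)


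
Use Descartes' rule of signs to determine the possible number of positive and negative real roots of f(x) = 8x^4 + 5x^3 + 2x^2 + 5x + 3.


Descartes' rule of signs:

For positive roots, count sign changes in f(x) = 8x^4 + 5x^3 + 2x^2 + 5x + 3:
Signs of coefficients: +, +, +, +, +
Number of sign changes: 0
Possible positive real roots: 0

For negative roots, examine f(-x) = 8x^4 - 5x^3 + 2x^2 - 5x + 3:
Signs of coefficients: +, -, +, -, +
Number of sign changes: 4
Possible negative real roots: 4, 2, 0

Positive roots: 0; Negative roots: 4 or 2 or 0


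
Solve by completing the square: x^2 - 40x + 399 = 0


Start: x^2 - 40x + 399 = 0
Move constant: x^2 - 40x = -399
Half of -40 is -20, squared is 400
Add 400 to both sides: x^2 - 40x + 400 = 1
(x - 20)^2 = 1
x - 20 = ±1
x = 20 + 1 = 21 or x = 20 - 1 = 19

x = 19, x = 21


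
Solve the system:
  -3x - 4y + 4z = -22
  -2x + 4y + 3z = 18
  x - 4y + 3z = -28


Using Cramer's rule. Expand each determinant along the first row.
D  = (-3)*[4*3 - 3*(-4)] - (-4)*[(-2)*3 - 3*1] + 4*[(-2)*(-4) - 4*1]
  = (-3)*(24) - (-4)*(-9) + 4*(4) = -92
Dx = (-22)*[4*3 - 3*(-4)] - (-4)*[18*3 - 3*(-28)] + 4*[18*(-4) - 4*(-28)]
  = (-22)*(24) - (-4)*(138) + 4*(40) = 184
Dy = (-3)*[18*3 - 3*(-28)] - (-22)*[(-2)*3 - 3*1] + 4*[(-2)*(-28) - 18*1]
  = (-3)*(138) - (-22)*(-9) + 4*(38) = -460
Dz = (-3)*[4*(-28) - 18*(-4)] - (-4)*[(-2)*(-28) - 18*1] + (-22)*[(-2)*(-4) - 4*1]
  = (-3)*(-40) - (-4)*(38) + (-22)*(4) = 184
x = Dx/D = 184/-92 = -2, y = Dy/D = -460/-92 = 5, z = Dz/D = 184/-92 = -2
Check eq1: (-3)(-2) + (-4)(5) + (4)(-2) = -22 = -22 ✓
Check eq2: (-2)(-2) + (4)(5) + (3)(-2) = 18 = 18 ✓
Check eq3: (1)(-2) + (-4)(5) + (3)(-2) = -28 = -28 ✓

x = -2, y = 5, z = -2


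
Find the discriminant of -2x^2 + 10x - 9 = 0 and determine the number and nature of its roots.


For ax^2 + bx + c = 0, discriminant D = b^2 - 4ac
Here a = -2, b = 10, c = -9
D = (10)^2 - 4(-2)(-9) = 100 - 72 = 28

D = 28 > 0 but not a perfect square
The equation has 2 distinct real irrational roots.

Discriminant = 28, 2 distinct real irrational roots


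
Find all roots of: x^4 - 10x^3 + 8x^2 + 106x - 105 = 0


Let p(x) = x^4 - 10x^3 + 8x^2 + 106x - 105. By the rational root theorem (leading coefficient 1), any rational root is an integer divisor of 105: try ±1, ±2, ... in turn.
Test x = 1: value = 0 ✓, so (x - 1) is a factor.
Synthetic division by (x - 1): bring down 1; 1(1) - 10 = -9; (-9)(1) + 8 = -1; (-1)(1) + 106 = 105; 105(1) - 105 = 0 → quotient x^3 - 9x^2 - x + 105, remainder 0.
Continue with the quotient x^3 - 9x^2 - x + 105 (candidates must divide 105; re-test x = 1 first in case it repeats).
Test x = 1: value = 96 ≠ 0.
Test x = -1: value = 96 ≠ 0.
Test x = 3: value = 48 ≠ 0.
Test x = -3: value = 0 ✓, so (x + 3) is a factor.
Synthetic division by (x + 3): bring down 1; 1(-3) - 9 = -12; (-12)(-3) - 1 = 35; 35(-3) + 105 = 0 → quotient x^2 - 12x + 35, remainder 0.
Solve the quadratic x^2 - 12x + 35 = 0: discriminant = (-12)^2 - 4(1)(35) = 144 - 140 = 4.
sqrt(4) = 2, so x = (12 ± 2)/2: x = 7 or x = 5.
Collecting all roots found:

x = -3, x = 1, x = 5, x = 7


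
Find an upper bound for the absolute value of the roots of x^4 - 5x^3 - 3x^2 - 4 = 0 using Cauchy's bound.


Cauchy's bound: all roots r satisfy |r| <= 1 + max(|a_i/a_n|) for i = 0,...,n-1
where a_n is the leading coefficient.

Coefficients: [1, -5, -3, 0, -4]
Leading coefficient a_n = 1
Ratios |a_i/a_n|: 5, 3, 0, 4
Maximum ratio: 5
Cauchy's bound: |r| <= 1 + 5 = 6

Upper bound = 6


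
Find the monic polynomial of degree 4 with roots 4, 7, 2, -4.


A monic polynomial with roots 4, 7, 2, -4 is:
p(x) = (x - 4)(x - 7)(x - 2)(x + 4)
After multiplying by (x - 4): x - 4
After multiplying by (x - 7): x^2 - 11x + 28
After multiplying by (x - 2): x^3 - 13x^2 + 50x - 56
After multiplying by (x + 4): x^4 - 9x^3 - 2x^2 + 144x - 224

x^4 - 9x^3 - 2x^2 + 144x - 224


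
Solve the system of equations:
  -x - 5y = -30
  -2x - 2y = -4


Using Cramer's rule:
Determinant D = (-1)(-2) - (-2)(-5) = 2 - 10 = -8
Dx = (-30)(-2) - (-4)(-5) = 60 - 20 = 40
Dy = (-1)(-4) - (-2)(-30) = 4 - 60 = -56
x = Dx/D = 40/-8 = -5
y = Dy/D = -56/-8 = 7

x = -5, y = 7


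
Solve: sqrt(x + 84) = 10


Square both sides: x + 84 = 10^2 = 100
x = 100 - 84 = 16
x = 16
Check: sqrt(1*16 + 84) = sqrt(100) = 10 ✓

x = 16


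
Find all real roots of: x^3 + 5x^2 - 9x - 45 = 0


Let p(x) = x^3 + 5x^2 - 9x - 45. By the rational root theorem (leading coefficient 1), any rational root is an integer divisor of 45: try ±1, ±2, ... in turn.
Test x = 1: value = -48 ≠ 0.
Test x = -1: value = -32 ≠ 0.
Test x = 3: value = 0 ✓, so (x - 3) is a factor.
Synthetic division by (x - 3): bring down 1; 1(3) + 5 = 8; 8(3) - 9 = 15; 15(3) - 45 = 0 → quotient x^2 + 8x + 15, remainder 0.
Solve the quadratic x^2 + 8x + 15 = 0: discriminant = 8^2 - 4(1)(15) = 64 - 60 = 4.
sqrt(4) = 2, so x = (-8 ± 2)/2: x = -3 or x = -5.

x = -5, x = -3, x = 3


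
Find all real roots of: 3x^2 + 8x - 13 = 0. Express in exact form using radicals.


Using the quadratic formula: x = (-b ± sqrt(b^2 - 4ac)) / (2a)
Here a = 3, b = 8, c = -13
Discriminant = b^2 - 4ac = 8^2 - 4(3)(-13) = 64 + 156 = 220
Since discriminant = 220 > 0, there are two real roots.
x = (-8 ± 2*sqrt(55)) / 6
Simplifying: x = (-4 ± sqrt(55)) / 3
Numerically: x ≈ 1.1387 or x ≈ -3.8054

x = (-4 + sqrt(55)) / 3 or x = (-4 - sqrt(55)) / 3


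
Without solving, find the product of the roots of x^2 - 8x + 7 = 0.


By Vieta's formulas for ax^2 + bx + c = 0:
  Sum of roots = -b/a
  Product of roots = c/a

Here a = 1, b = -8, c = 7
Sum = -(-8)/1 = 8
Product = 7/1 = 7

Product = 7


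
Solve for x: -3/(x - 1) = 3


Multiply both sides by (x - 1): -3 = 3(x - 1)
Distribute: -3 = 3x - 3
3x = -3 + 3 = 0
x = 0

x = 0


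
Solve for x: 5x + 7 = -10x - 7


Starting with: 5x + 7 = -10x - 7
Move all x terms to left: (5 + 10)x = -7 - 7
Simplify: 15x = -14
Divide both sides by 15: x = -14/15

x = -14/15


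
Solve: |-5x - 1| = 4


An absolute value equation |expr| = 4 gives two cases:
Case 1: -5x - 1 = 4
  -5x = 5, so x = -1
Case 2: -5x - 1 = -4
  -5x = -3, so x = 3/5

x = -1, x = 3/5


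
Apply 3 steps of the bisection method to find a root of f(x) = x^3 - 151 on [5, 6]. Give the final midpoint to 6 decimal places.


f(x) = x^3 - 151
f(5) = -26 < 0
f(6) = 65 > 0

Step 1: midpoint = (5.000000 + 6.000000)/2 = 5.500000
  f(5.500000) = 15.375000
  f(mid) > 0, so root is in [5.000000, 5.500000]

Step 2: midpoint = (5.000000 + 5.500000)/2 = 5.250000
  f(5.250000) = -6.296875
  f(mid) < 0, so root is in [5.250000, 5.500000]

Step 3: midpoint = (5.250000 + 5.500000)/2 = 5.375000
  f(5.375000) = 4.287109
  f(mid) > 0, so root is in [5.250000, 5.375000]

midpoint = 5.375000
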